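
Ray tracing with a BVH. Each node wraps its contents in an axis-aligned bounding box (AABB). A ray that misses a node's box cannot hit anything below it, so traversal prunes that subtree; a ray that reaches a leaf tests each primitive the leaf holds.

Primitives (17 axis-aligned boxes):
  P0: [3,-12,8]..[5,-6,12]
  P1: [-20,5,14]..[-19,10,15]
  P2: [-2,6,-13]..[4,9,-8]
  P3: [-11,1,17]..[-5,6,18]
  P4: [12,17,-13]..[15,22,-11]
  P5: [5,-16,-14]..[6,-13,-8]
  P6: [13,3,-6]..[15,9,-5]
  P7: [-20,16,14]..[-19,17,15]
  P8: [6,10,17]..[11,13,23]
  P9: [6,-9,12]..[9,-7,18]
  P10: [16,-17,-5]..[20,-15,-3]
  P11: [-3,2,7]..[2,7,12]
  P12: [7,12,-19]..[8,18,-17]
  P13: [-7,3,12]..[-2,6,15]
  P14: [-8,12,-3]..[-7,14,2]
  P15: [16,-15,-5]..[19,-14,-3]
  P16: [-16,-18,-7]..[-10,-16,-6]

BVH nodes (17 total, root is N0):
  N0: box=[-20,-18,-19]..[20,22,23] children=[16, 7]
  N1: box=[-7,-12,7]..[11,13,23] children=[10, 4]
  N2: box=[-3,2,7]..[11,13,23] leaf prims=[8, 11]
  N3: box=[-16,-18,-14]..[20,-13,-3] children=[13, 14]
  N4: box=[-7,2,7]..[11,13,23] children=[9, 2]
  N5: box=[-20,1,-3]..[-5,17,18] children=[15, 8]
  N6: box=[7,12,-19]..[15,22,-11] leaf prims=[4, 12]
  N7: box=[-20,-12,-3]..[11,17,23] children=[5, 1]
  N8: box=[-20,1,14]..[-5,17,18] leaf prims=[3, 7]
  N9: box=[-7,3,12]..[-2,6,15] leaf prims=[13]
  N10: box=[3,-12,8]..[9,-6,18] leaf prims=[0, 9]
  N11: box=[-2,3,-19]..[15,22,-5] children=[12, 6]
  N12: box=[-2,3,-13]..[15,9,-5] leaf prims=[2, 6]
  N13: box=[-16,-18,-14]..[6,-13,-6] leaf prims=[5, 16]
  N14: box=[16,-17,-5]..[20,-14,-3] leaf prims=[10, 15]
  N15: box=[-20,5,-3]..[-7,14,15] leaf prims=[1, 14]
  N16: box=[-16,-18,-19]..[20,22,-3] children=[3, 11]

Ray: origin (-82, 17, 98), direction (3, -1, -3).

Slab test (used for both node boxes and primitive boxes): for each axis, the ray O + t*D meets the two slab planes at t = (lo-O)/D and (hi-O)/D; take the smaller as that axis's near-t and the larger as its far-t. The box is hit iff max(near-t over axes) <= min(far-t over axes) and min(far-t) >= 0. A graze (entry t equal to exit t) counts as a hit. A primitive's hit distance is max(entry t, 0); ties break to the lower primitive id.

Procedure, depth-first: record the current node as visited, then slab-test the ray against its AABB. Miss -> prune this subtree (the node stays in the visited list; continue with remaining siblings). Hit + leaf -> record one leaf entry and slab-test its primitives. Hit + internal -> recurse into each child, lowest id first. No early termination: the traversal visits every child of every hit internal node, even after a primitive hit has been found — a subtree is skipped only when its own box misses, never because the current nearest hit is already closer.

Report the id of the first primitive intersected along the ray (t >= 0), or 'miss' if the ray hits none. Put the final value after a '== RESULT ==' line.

Trace the traversal:
N0 x:[62/3,34] y:[-5,35] z:[25,39] -> hit [25,34], descend [7, 16]
  N7 x:[62/3,31] y:[0,29] z:[25,101/3] -> hit [25,29], descend [1, 5]
    N1 x:[25,31] y:[4,29] z:[25,91/3] -> hit [25,29], descend [4, 10]
      N4 x:[25,31] y:[4,15] z:[25,91/3] -> miss, prune
      N10 x:[85/3,91/3] y:[23,29] z:[80/3,30] -> hit [85/3,29] leaf, test {P0@t=86/3, P9(miss)}
    N5 x:[62/3,77/3] y:[0,16] z:[80/3,101/3] -> miss, prune
  N16 x:[22,34] y:[-5,35] z:[101/3,39] -> hit [101/3,34], descend [3, 11]
    N3 x:[22,34] y:[30,35] z:[101/3,112/3] -> hit [101/3,34], descend [13, 14]
      N13 x:[22,88/3] y:[30,35] z:[104/3,112/3] -> miss, prune
      N14 x:[98/3,34] y:[31,34] z:[101/3,103/3] -> hit [101/3,34] leaf, test {P10@t=101/3, P15(miss)}
    N11 x:[80/3,97/3] y:[-5,14] z:[103/3,39] -> miss, prune

order=[0, 7, 1, 4, 10, 5, 16, 3, 13, 14, 11]  |boxes|=11  |leaves|=2  hit=P0

== RESULT ==
0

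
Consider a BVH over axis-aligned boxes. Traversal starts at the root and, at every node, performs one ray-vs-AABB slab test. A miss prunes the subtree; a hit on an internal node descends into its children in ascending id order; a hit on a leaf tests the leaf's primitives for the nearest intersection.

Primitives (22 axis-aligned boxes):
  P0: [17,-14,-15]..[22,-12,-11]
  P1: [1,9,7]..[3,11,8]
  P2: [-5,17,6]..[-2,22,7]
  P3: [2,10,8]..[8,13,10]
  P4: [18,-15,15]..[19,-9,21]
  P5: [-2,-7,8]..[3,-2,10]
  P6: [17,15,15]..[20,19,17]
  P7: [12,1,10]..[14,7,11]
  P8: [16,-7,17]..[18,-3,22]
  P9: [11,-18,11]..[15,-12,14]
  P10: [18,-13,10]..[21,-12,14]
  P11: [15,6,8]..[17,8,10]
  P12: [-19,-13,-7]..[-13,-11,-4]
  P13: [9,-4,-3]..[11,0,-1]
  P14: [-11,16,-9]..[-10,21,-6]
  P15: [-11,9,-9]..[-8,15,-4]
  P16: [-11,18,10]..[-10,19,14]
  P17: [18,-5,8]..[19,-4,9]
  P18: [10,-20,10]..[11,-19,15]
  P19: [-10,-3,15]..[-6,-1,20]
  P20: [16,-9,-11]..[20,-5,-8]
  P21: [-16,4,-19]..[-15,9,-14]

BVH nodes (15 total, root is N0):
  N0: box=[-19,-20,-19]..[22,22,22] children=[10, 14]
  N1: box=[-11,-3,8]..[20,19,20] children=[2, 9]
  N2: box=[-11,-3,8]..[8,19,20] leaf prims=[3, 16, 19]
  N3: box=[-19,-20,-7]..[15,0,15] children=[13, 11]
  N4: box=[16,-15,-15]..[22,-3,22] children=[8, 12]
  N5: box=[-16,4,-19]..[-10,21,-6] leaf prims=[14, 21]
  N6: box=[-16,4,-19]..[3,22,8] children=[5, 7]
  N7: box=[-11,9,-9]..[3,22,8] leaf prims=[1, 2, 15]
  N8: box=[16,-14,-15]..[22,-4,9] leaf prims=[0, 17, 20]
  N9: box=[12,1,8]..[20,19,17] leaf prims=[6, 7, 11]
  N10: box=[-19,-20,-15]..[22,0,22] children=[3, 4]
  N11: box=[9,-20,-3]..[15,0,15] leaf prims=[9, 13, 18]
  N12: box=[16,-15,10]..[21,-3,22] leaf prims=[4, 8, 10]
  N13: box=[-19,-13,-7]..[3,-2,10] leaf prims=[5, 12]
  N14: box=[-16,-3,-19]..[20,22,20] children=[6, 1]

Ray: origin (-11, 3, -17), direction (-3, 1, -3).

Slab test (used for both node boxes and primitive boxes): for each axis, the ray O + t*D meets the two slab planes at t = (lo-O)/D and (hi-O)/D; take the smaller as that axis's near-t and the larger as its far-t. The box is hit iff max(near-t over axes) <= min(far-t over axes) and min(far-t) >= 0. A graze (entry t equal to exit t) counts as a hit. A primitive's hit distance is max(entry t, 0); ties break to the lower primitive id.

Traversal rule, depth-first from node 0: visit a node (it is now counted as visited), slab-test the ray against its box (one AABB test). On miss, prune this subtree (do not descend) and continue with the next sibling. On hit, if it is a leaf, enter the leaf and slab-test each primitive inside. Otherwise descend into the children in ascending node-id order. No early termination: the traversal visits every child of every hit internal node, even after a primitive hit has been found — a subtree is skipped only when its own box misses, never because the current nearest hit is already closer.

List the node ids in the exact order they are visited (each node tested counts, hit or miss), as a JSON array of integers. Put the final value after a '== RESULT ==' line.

Traverse from the root:
N0 x:[-11,8/3] y:[-23,19] z:[-13,2/3] -> hit [-11,2/3], descend [10, 14]
  N10 x:[-11,8/3] y:[-23,-3] z:[-13,-2/3] -> miss, prune
  N14 x:[-31/3,5/3] y:[-6,19] z:[-37/3,2/3] -> hit [-6,2/3], descend [1, 6]
    N1 x:[-31/3,0] y:[-6,16] z:[-37/3,-25/3] -> miss, prune
    N6 x:[-14/3,5/3] y:[1,19] z:[-25/3,2/3] -> miss, prune

order=[0, 10, 14, 1, 6]  |boxes|=5  |leaves|=0  hit=miss

== RESULT ==
[0, 10, 14, 1, 6]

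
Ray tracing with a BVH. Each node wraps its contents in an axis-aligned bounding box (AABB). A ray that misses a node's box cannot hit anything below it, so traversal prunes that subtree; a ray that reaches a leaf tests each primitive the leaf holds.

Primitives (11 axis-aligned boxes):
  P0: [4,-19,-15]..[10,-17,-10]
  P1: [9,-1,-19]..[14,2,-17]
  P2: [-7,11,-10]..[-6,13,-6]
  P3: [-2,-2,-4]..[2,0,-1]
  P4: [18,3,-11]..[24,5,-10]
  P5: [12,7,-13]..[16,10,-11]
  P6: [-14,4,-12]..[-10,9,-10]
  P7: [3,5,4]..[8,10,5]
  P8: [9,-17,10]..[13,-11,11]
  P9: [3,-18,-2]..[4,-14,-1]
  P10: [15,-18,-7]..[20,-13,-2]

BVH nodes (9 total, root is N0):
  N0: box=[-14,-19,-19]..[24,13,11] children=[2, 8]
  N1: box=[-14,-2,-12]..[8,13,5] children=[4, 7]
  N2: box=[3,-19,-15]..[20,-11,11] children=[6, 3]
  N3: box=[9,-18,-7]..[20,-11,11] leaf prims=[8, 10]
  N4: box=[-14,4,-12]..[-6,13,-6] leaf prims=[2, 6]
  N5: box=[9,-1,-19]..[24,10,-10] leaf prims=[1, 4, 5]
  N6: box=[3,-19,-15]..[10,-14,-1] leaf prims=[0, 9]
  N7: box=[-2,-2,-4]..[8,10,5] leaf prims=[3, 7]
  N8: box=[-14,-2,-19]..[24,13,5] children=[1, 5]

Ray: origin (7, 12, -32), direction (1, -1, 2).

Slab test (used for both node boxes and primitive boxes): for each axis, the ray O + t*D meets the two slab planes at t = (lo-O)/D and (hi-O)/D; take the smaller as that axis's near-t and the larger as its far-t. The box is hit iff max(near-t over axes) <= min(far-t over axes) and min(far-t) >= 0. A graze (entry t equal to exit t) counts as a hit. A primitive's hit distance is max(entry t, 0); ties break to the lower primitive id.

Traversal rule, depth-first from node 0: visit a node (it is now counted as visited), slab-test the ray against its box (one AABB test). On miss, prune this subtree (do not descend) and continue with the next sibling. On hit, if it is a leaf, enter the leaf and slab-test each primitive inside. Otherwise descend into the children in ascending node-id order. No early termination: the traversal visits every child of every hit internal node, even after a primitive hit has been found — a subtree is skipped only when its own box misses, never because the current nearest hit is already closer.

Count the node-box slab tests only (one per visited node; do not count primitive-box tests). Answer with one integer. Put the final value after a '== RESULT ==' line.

Traverse from the root:
N0 x:[-21,17] y:[-1,31] z:[13/2,43/2] -> hit [13/2,17], descend [2, 8]
  N2 x:[-4,13] y:[23,31] z:[17/2,43/2] -> miss, prune
  N8 x:[-21,17] y:[-1,14] z:[13/2,37/2] -> hit [13/2,14], descend [1, 5]
    N1 x:[-21,1] y:[-1,14] z:[10,37/2] -> miss, prune
    N5 x:[2,17] y:[2,13] z:[13/2,11] -> hit [13/2,11] leaf, test {P1(miss), P4(miss), P5(miss)}

Summary -> nodes [0, 2, 8, 1, 5]; box-tests=5; leaf-entries=1; first=miss

== RESULT ==
5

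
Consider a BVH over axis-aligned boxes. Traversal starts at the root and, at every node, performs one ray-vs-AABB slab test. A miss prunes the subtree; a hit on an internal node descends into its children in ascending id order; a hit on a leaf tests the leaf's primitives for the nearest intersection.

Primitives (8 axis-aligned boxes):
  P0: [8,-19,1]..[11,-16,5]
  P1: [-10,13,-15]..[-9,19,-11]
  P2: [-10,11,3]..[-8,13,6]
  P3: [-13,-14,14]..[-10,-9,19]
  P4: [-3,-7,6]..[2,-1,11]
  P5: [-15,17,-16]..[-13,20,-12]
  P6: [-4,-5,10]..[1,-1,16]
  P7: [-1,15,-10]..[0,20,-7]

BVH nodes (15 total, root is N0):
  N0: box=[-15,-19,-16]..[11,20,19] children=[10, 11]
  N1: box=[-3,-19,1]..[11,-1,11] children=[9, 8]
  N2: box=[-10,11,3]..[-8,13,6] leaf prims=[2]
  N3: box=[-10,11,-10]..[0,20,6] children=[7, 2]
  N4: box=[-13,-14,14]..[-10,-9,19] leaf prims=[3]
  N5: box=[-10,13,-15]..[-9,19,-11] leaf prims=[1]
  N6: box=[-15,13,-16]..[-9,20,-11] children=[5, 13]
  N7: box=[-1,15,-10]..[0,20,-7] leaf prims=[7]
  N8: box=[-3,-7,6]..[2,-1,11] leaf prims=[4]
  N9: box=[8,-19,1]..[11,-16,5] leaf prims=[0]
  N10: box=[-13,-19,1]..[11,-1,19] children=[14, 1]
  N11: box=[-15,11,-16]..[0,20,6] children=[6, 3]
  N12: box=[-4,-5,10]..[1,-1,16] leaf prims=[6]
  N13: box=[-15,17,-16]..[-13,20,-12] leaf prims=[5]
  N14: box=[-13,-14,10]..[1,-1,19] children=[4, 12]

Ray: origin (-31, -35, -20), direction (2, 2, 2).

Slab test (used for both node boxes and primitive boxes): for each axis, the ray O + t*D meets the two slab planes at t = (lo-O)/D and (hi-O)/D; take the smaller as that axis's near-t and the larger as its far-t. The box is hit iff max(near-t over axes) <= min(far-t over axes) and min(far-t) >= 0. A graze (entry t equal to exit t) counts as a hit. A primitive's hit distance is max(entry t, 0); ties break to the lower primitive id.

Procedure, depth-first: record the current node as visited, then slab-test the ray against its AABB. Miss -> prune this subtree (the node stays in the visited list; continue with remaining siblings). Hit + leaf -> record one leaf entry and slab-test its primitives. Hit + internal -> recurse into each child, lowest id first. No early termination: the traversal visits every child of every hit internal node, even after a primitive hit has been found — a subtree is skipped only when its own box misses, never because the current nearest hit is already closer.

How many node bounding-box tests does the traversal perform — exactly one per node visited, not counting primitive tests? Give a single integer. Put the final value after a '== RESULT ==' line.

Walk:
N0 x:[8,21] y:[8,55/2] z:[2,39/2] -> hit [8,39/2], descend [10, 11]
  N10 x:[9,21] y:[8,17] z:[21/2,39/2] -> hit [21/2,17], descend [1, 14]
    N1 x:[14,21] y:[8,17] z:[21/2,31/2] -> hit [14,31/2], descend [8, 9]
      N8 x:[14,33/2] y:[14,17] z:[13,31/2] -> hit [14,31/2] leaf, test {P4@t=14}
      N9 x:[39/2,21] y:[8,19/2] z:[21/2,25/2] -> miss, prune
    N14 x:[9,16] y:[21/2,17] z:[15,39/2] -> hit [15,16], descend [4, 12]
      N4 x:[9,21/2] y:[21/2,13] z:[17,39/2] -> miss, prune
      N12 x:[27/2,16] y:[15,17] z:[15,18] -> hit [15,16] leaf, test {P6@t=15}
  N11 x:[8,31/2] y:[23,55/2] z:[2,13] -> miss, prune

9 AABB tests over nodes [0, 10, 1, 8, 9, 14, 4, 12, 11]; 2 leaves entered; closest P4.

== RESULT ==
9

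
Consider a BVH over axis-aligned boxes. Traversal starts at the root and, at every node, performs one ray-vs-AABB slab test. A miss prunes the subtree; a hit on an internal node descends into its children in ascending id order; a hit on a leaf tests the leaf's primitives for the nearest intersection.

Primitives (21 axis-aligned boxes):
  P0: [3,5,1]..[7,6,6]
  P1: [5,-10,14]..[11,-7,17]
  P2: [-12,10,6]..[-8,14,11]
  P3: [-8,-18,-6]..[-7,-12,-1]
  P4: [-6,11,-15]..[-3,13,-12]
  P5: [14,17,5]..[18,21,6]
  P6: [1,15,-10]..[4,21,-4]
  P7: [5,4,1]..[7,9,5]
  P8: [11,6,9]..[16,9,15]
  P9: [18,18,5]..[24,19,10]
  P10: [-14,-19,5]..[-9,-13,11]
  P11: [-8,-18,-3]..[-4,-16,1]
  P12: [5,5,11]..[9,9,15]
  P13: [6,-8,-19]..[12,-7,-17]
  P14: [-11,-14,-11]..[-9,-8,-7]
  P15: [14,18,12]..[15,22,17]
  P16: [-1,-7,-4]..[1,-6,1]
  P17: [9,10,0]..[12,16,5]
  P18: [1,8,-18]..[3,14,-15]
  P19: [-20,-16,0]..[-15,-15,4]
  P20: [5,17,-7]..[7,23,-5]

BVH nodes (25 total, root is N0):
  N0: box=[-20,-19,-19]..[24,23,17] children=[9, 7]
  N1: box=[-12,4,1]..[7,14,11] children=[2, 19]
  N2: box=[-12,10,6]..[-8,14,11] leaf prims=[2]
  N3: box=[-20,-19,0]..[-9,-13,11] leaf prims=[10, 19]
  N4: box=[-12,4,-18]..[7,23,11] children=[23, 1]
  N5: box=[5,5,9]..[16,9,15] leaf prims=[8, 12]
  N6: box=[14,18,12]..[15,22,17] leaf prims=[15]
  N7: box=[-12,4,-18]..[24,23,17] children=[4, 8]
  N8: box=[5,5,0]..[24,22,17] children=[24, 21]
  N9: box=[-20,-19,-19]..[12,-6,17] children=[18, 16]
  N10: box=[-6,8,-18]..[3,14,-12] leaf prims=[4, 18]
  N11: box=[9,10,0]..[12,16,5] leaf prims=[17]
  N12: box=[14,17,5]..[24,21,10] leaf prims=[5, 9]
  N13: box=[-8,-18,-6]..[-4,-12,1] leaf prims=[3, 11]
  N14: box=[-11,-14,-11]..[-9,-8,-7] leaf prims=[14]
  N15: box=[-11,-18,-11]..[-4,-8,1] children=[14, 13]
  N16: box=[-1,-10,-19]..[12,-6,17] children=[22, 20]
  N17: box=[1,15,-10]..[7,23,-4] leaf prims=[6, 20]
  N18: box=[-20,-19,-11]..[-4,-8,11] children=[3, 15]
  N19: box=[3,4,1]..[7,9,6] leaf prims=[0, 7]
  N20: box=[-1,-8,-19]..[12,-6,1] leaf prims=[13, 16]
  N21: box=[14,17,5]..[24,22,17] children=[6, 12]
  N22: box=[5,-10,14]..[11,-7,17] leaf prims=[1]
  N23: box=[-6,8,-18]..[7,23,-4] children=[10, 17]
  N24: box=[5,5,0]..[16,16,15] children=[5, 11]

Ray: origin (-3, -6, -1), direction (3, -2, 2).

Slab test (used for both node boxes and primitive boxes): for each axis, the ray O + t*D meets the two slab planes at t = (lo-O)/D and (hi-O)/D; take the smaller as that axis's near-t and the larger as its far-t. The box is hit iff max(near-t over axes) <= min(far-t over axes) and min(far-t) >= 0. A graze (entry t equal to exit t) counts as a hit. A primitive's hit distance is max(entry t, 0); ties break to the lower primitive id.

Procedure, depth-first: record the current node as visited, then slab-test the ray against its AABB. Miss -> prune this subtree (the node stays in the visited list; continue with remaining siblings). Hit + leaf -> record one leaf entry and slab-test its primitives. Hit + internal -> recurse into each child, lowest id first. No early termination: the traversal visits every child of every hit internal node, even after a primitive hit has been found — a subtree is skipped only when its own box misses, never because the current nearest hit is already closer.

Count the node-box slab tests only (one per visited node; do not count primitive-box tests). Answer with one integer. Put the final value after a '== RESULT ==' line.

Trace the traversal:
N0 x:[-17/3,9] y:[-29/2,13/2] z:[-9,9] -> hit [-17/3,13/2], descend [7, 9]
  N7 x:[-3,9] y:[-29/2,-5] z:[-17/2,9] -> miss, prune
  N9 x:[-17/3,5] y:[0,13/2] z:[-9,9] -> hit [0,5], descend [16, 18]
    N16 x:[2/3,5] y:[0,2] z:[-9,9] -> hit [2/3,2], descend [20, 22]
      N20 x:[2/3,5] y:[0,1] z:[-9,1] -> hit [2/3,1] leaf, test {P13(miss), P16(miss)}
      N22 x:[8/3,14/3] y:[1/2,2] z:[15/2,9] -> miss, prune
    N18 x:[-17/3,-1/3] y:[1,13/2] z:[-5,6] -> miss, prune

order=[0, 7, 9, 16, 20, 22, 18]  |boxes|=7  |leaves|=1  hit=miss

== RESULT ==
7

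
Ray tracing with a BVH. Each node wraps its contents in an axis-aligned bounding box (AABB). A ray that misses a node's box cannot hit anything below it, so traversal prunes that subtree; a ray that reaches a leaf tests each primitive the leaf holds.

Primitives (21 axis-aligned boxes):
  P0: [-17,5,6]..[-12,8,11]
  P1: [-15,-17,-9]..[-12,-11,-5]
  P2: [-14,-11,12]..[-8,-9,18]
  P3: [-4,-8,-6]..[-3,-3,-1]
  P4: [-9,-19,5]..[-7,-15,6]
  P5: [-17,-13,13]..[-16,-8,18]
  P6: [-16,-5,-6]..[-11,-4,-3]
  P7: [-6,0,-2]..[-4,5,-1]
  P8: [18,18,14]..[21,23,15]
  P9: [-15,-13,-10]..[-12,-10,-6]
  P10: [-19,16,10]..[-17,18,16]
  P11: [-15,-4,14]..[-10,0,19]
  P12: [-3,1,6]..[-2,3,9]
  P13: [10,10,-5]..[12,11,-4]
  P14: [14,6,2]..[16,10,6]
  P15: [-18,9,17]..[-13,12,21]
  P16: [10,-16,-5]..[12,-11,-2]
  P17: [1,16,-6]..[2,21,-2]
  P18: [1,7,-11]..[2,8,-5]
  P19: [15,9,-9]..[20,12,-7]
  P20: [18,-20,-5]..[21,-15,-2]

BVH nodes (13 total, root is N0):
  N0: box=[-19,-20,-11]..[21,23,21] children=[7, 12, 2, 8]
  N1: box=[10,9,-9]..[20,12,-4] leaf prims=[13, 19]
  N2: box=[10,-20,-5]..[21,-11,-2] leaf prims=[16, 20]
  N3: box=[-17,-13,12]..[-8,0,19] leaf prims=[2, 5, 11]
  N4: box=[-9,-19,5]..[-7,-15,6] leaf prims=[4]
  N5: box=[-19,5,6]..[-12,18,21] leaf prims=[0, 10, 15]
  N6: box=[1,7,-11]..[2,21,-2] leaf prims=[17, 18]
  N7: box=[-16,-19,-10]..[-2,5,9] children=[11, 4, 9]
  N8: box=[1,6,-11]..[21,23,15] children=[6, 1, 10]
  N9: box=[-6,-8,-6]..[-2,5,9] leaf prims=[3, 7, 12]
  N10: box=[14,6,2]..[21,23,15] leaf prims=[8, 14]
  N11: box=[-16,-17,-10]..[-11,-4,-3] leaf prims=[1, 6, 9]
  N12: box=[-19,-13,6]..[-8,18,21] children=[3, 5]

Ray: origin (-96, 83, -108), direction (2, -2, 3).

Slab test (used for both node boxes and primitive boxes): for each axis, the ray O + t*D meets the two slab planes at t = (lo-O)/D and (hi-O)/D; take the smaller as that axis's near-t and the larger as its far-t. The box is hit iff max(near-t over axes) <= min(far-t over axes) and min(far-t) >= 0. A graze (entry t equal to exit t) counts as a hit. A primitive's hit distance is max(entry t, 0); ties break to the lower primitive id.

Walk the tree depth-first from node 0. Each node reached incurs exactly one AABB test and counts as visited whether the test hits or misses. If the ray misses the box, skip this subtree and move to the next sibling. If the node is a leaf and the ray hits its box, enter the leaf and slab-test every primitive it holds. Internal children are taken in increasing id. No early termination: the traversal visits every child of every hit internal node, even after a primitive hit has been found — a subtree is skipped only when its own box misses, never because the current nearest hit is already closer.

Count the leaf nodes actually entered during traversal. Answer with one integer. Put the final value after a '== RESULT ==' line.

Walk:
N0 x:[77/2,117/2] y:[30,103/2] z:[97/3,43] -> hit [77/2,43], descend [2, 7, 8, 12]
  N2 x:[53,117/2] y:[47,103/2] z:[103/3,106/3] -> miss, prune
  N7 x:[40,47] y:[39,51] z:[98/3,39] -> miss, prune
  N8 x:[97/2,117/2] y:[30,77/2] z:[97/3,41] -> miss, prune
  N12 x:[77/2,44] y:[65/2,48] z:[38,43] -> hit [77/2,43], descend [3, 5]
    N3 x:[79/2,44] y:[83/2,48] z:[40,127/3] -> hit [83/2,127/3] leaf, test {P2(miss), P5(miss), P11@t=83/2}
    N5 x:[77/2,42] y:[65/2,39] z:[38,43] -> hit [77/2,39] leaf, test {P0(miss), P10(miss), P15(miss)}

7 AABB tests over nodes [0, 2, 7, 8, 12, 3, 5]; 2 leaves entered; closest P11.

== RESULT ==
2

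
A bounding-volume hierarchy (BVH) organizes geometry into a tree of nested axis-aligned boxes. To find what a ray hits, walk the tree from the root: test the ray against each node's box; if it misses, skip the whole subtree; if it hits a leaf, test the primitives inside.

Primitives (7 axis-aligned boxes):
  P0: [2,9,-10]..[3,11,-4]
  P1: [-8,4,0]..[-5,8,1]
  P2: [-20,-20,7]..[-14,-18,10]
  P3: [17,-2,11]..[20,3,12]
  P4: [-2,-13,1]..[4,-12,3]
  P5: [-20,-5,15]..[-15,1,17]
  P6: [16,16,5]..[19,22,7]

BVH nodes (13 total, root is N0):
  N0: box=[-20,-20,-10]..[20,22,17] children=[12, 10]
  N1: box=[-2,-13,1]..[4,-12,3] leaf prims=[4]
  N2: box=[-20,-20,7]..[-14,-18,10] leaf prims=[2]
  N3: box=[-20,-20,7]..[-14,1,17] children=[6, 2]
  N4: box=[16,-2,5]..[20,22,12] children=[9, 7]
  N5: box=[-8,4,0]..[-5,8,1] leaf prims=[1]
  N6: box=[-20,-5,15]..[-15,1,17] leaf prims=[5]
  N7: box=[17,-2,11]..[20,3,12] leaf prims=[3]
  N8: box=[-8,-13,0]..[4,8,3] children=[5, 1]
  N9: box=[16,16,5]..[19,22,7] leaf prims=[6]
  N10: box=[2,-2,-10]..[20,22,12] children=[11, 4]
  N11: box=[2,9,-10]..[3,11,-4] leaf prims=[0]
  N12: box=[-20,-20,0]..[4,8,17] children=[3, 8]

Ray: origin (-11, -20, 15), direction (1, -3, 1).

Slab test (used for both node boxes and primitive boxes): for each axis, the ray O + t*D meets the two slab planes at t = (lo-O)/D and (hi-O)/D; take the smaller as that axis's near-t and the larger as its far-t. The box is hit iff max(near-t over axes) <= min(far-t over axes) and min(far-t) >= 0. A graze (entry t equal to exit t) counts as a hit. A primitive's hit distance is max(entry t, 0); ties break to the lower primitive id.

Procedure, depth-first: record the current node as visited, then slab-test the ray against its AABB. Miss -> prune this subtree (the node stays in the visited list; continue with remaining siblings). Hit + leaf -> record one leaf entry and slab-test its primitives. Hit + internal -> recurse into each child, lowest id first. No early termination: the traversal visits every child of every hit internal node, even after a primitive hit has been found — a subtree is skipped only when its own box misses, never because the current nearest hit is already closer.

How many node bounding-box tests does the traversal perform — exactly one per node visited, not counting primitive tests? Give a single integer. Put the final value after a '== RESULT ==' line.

Walk:
N0 x:[-9,31] y:[-14,0] z:[-25,2] -> hit [-9,0], descend [10, 12]
  N10 x:[13,31] y:[-14,-6] z:[-25,-3] -> miss, prune
  N12 x:[-9,15] y:[-28/3,0] z:[-15,2] -> hit [-9,0], descend [3, 8]
    N3 x:[-9,-3] y:[-7,0] z:[-8,2] -> miss, prune
    N8 x:[3,15] y:[-28/3,-7/3] z:[-15,-12] -> miss, prune

order=[0, 10, 12, 3, 8]  |boxes|=5  |leaves|=0  hit=miss

== RESULT ==
5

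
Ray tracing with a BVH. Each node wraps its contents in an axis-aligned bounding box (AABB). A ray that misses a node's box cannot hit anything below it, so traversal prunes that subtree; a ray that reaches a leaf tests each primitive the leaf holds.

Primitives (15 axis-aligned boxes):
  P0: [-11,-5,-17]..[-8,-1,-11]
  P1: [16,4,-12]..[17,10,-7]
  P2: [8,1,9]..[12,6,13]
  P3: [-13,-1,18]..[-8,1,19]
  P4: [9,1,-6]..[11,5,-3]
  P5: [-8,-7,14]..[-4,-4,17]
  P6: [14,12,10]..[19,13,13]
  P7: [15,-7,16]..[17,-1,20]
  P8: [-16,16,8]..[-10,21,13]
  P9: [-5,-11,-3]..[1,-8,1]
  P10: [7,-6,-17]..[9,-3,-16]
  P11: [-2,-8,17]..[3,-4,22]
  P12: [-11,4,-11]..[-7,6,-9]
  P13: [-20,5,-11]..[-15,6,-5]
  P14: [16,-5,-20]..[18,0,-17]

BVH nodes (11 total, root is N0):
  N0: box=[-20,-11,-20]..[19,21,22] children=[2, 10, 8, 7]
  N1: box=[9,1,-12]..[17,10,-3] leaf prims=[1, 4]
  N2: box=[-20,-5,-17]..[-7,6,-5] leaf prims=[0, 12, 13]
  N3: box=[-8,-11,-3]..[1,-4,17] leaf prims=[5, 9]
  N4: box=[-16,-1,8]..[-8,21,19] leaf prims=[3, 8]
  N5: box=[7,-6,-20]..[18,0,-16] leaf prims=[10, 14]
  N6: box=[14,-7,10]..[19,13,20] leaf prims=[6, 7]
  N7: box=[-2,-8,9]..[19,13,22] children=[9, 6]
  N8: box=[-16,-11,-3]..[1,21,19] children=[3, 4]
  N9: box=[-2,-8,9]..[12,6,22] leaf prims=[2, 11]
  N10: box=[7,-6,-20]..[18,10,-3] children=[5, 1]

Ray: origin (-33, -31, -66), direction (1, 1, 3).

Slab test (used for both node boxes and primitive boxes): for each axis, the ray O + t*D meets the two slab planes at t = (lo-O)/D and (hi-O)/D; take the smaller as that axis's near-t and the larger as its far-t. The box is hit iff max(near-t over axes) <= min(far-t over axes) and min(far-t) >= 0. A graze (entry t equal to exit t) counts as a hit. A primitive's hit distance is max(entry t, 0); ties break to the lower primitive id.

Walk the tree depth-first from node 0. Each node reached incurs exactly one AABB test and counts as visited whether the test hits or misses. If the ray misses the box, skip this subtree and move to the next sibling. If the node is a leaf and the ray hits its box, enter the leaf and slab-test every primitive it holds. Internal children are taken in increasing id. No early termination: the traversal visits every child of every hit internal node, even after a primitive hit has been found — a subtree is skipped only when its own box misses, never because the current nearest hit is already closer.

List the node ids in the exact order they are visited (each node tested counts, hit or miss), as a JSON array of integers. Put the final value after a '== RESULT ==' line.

Traverse from the root:
N0 x:[13,52] y:[20,52] z:[46/3,88/3] -> hit [20,88/3], descend [2, 7, 8, 10]
  N2 x:[13,26] y:[26,37] z:[49/3,61/3] -> miss, prune
  N7 x:[31,52] y:[23,44] z:[25,88/3] -> miss, prune
  N8 x:[17,34] y:[20,52] z:[21,85/3] -> hit [21,85/3], descend [3, 4]
    N3 x:[25,34] y:[20,27] z:[21,83/3] -> hit [25,27] leaf, test {P5@t=80/3, P9(miss)}
    N4 x:[17,25] y:[30,52] z:[74/3,85/3] -> miss, prune
  N10 x:[40,51] y:[25,41] z:[46/3,21] -> miss, prune

7 AABB tests over nodes [0, 2, 7, 8, 3, 4, 10]; 1 leaf entered; closest P5.

== RESULT ==
[0, 2, 7, 8, 3, 4, 10]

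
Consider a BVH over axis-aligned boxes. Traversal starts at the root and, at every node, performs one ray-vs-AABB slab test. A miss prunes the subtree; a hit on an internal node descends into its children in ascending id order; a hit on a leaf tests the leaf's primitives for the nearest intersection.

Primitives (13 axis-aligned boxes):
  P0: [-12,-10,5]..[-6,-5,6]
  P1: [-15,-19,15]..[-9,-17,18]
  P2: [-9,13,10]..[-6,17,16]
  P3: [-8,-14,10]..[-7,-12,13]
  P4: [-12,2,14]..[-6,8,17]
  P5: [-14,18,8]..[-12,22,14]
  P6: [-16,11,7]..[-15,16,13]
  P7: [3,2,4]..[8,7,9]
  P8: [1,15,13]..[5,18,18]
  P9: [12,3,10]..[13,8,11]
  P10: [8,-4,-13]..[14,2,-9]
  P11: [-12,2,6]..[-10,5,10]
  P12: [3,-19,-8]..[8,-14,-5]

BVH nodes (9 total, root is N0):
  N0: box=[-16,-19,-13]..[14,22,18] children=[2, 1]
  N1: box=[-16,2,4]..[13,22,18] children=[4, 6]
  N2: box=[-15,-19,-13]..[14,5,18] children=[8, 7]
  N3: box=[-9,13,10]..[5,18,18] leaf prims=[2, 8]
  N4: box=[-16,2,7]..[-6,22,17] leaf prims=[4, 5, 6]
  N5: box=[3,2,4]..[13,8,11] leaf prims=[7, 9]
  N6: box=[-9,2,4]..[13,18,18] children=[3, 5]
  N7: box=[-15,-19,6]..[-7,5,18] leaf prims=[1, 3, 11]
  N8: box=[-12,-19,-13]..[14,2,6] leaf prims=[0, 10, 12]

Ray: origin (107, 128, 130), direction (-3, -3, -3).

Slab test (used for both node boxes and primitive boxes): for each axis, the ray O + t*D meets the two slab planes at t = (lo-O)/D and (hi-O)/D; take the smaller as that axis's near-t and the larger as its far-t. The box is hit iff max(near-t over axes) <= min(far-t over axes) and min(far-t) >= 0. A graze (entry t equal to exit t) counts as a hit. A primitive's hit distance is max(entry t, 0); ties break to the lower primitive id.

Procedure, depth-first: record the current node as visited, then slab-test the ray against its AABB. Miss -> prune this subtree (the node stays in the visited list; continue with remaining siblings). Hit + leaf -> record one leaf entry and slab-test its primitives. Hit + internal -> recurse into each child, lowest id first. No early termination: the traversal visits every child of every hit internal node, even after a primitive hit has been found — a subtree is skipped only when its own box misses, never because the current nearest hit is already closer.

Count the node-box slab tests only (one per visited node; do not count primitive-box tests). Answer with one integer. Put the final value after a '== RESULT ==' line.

Walk:
N0 x:[31,41] y:[106/3,49] z:[112/3,143/3] -> hit [112/3,41], descend [1, 2]
  N1 x:[94/3,41] y:[106/3,42] z:[112/3,42] -> hit [112/3,41], descend [4, 6]
    N4 x:[113/3,41] y:[106/3,42] z:[113/3,41] -> hit [113/3,41] leaf, test {P4(miss), P5(miss), P6(miss)}
    N6 x:[94/3,116/3] y:[110/3,42] z:[112/3,42] -> hit [112/3,116/3], descend [3, 5]
      N3 x:[34,116/3] y:[110/3,115/3] z:[112/3,40] -> hit [112/3,115/3] leaf, test {P2@t=38, P8(miss)}
      N5 x:[94/3,104/3] y:[40,42] z:[119/3,42] -> miss, prune
  N2 x:[31,122/3] y:[41,49] z:[112/3,143/3] -> miss, prune

Summary -> nodes [0, 1, 4, 6, 3, 5, 2]; box-tests=7; leaf-entries=2; first=P2

== RESULT ==
7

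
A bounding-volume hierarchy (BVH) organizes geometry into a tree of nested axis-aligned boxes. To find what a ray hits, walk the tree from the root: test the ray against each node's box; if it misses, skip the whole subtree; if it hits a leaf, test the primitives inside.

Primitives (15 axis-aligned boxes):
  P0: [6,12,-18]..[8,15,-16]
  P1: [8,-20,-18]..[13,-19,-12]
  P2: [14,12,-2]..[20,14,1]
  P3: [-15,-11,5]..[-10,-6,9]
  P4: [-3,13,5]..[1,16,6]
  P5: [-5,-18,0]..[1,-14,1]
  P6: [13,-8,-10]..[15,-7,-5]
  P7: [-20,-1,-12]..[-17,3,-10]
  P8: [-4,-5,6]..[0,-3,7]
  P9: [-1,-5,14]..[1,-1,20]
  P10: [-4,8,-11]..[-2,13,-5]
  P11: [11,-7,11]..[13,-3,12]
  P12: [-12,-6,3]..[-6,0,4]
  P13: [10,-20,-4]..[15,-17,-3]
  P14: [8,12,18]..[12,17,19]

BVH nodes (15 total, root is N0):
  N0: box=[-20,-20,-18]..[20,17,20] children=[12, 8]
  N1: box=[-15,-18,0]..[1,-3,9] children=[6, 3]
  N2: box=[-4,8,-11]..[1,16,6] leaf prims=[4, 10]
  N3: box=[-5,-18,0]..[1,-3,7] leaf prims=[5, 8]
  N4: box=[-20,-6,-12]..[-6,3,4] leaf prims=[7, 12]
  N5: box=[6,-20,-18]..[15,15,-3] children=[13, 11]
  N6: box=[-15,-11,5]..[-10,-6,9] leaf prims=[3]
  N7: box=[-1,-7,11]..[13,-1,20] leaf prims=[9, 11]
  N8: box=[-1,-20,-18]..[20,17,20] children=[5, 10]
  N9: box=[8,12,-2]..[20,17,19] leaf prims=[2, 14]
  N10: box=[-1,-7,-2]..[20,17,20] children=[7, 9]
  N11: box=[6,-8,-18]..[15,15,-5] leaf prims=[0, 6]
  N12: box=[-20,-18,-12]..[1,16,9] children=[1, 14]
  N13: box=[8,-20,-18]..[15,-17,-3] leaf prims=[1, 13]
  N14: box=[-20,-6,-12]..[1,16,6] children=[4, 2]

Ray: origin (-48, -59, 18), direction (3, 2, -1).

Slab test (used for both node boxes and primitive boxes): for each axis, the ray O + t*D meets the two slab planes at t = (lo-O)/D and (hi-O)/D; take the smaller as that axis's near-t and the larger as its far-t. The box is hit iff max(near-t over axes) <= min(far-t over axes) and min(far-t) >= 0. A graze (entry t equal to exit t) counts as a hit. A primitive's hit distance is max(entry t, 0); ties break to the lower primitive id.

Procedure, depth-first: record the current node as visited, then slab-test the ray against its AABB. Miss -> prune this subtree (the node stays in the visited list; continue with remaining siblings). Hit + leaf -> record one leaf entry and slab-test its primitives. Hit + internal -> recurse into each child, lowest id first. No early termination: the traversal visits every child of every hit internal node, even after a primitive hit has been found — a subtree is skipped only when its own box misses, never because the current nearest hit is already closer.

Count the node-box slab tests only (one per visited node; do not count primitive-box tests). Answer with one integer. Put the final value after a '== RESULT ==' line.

Traverse from the root:
N0 x:[28/3,68/3] y:[39/2,38] z:[-2,36] -> hit [39/2,68/3], descend [8, 12]
  N8 x:[47/3,68/3] y:[39/2,38] z:[-2,36] -> hit [39/2,68/3], descend [5, 10]
    N5 x:[18,21] y:[39/2,37] z:[21,36] -> hit [21,21], descend [11, 13]
      N11 x:[18,21] y:[51/2,37] z:[23,36] -> miss, prune
      N13 x:[56/3,21] y:[39/2,21] z:[21,36] -> hit [21,21] leaf, test {P1(miss), P13@t=21}
    N10 x:[47/3,68/3] y:[26,38] z:[-2,20] -> miss, prune
  N12 x:[28/3,49/3] y:[41/2,75/2] z:[9,30] -> miss, prune

Summary -> nodes [0, 8, 5, 11, 13, 10, 12]; box-tests=7; leaf-entries=1; first=P13

== RESULT ==
7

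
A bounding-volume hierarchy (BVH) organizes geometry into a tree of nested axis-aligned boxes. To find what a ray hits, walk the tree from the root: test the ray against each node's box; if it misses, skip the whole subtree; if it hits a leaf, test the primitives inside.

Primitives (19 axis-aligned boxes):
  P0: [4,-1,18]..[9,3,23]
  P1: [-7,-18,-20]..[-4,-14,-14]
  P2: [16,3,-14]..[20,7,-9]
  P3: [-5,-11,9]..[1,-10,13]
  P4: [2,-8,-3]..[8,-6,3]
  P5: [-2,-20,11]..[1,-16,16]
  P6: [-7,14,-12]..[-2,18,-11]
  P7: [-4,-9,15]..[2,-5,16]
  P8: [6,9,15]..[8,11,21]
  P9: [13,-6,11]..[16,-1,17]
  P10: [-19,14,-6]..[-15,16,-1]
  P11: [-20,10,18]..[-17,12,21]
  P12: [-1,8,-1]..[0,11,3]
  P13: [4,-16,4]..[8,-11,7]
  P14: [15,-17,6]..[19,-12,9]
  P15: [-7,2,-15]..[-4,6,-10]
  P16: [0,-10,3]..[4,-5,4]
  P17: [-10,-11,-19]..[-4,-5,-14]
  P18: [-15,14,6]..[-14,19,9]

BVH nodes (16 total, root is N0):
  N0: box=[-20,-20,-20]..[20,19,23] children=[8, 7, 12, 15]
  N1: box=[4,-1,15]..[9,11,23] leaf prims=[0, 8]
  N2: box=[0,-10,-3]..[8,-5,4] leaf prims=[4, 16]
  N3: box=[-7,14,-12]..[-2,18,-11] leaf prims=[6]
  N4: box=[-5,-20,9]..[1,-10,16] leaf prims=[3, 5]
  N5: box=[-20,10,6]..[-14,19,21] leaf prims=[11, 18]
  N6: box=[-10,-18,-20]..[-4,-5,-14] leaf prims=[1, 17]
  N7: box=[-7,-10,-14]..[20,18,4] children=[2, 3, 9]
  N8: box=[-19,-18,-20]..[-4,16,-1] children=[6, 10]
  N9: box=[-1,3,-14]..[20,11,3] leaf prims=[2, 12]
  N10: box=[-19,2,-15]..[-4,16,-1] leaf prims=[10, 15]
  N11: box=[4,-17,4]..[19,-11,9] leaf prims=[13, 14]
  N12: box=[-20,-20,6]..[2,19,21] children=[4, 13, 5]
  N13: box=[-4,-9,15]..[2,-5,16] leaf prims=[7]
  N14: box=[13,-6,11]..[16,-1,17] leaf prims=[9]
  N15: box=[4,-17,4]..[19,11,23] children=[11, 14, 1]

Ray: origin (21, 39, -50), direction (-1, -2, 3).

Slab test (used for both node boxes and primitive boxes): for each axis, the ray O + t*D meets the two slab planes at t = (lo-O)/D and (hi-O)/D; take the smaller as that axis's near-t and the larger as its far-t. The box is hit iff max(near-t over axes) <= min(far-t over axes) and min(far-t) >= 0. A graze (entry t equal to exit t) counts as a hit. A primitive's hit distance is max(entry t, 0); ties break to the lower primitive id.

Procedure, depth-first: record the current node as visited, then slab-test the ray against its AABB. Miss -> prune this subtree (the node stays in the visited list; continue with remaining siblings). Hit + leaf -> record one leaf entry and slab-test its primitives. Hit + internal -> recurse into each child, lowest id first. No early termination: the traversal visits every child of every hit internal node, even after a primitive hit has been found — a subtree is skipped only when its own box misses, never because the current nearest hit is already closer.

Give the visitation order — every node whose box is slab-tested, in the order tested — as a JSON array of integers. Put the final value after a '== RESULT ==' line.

Traverse from the root:
N0 x:[1,41] y:[10,59/2] z:[10,73/3] -> hit [10,73/3], descend [7, 8, 12, 15]
  N7 x:[1,28] y:[21/2,49/2] z:[12,18] -> hit [12,18], descend [2, 3, 9]
    N2 x:[13,21] y:[22,49/2] z:[47/3,18] -> miss, prune
    N3 x:[23,28] y:[21/2,25/2] z:[38/3,13] -> miss, prune
    N9 x:[1,22] y:[14,18] z:[12,53/3] -> hit [14,53/3] leaf, test {P2(miss), P12(miss)}
  N8 x:[25,40] y:[23/2,57/2] z:[10,49/3] -> miss, prune
  N12 x:[19,41] y:[10,59/2] z:[56/3,71/3] -> hit [19,71/3], descend [4, 5, 13]
    N4 x:[20,26] y:[49/2,59/2] z:[59/3,22] -> miss, prune
    N5 x:[35,41] y:[10,29/2] z:[56/3,71/3] -> miss, prune
    N13 x:[19,25] y:[22,24] z:[65/3,22] -> hit [22,22] leaf, test {P7@t=22}
  N15 x:[2,17] y:[14,28] z:[18,73/3] -> miss, prune

Visited [0, 7, 2, 3, 9, 8, 12, 4, 5, 13, 15]. Tests: 11 box, 2 leaf. Nearest: P7.

== RESULT ==
[0, 7, 2, 3, 9, 8, 12, 4, 5, 13, 15]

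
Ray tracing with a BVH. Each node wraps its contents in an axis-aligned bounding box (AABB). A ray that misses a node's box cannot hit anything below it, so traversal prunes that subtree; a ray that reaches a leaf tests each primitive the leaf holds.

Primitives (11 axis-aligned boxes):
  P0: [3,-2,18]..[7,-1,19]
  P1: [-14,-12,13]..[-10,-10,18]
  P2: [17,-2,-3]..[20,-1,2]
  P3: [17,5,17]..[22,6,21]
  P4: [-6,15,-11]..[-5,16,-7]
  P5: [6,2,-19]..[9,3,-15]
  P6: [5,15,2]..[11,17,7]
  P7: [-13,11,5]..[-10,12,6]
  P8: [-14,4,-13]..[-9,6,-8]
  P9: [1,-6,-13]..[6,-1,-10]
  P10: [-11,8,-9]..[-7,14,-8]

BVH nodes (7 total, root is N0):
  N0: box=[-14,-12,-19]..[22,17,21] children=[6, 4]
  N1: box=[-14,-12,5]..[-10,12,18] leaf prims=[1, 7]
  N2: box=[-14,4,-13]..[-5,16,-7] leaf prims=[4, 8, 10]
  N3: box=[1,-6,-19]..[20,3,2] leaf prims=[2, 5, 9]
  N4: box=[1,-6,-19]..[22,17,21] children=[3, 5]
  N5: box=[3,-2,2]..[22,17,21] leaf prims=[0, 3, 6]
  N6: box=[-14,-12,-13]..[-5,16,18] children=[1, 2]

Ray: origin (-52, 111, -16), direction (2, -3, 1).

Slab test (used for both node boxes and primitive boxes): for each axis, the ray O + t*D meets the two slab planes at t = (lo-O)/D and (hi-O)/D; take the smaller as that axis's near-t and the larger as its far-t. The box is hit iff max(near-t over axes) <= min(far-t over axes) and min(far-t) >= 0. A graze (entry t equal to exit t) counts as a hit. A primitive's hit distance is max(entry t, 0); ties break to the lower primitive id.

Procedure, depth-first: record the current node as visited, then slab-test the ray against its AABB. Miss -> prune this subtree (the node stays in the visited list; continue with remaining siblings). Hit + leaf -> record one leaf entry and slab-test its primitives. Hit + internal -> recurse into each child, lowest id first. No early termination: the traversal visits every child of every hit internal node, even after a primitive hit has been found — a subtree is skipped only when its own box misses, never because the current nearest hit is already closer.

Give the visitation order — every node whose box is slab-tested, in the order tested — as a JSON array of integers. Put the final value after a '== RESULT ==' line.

Walk:
N0 x:[19,37] y:[94/3,41] z:[-3,37] -> hit [94/3,37], descend [4, 6]
  N4 x:[53/2,37] y:[94/3,39] z:[-3,37] -> hit [94/3,37], descend [3, 5]
    N3 x:[53/2,36] y:[36,39] z:[-3,18] -> miss, prune
    N5 x:[55/2,37] y:[94/3,113/3] z:[18,37] -> hit [94/3,37] leaf, test {P0(miss), P3@t=35, P6(miss)}
  N6 x:[19,47/2] y:[95/3,41] z:[3,34] -> miss, prune

order=[0, 4, 3, 5, 6]  |boxes|=5  |leaves|=1  hit=P3

== RESULT ==
[0, 4, 3, 5, 6]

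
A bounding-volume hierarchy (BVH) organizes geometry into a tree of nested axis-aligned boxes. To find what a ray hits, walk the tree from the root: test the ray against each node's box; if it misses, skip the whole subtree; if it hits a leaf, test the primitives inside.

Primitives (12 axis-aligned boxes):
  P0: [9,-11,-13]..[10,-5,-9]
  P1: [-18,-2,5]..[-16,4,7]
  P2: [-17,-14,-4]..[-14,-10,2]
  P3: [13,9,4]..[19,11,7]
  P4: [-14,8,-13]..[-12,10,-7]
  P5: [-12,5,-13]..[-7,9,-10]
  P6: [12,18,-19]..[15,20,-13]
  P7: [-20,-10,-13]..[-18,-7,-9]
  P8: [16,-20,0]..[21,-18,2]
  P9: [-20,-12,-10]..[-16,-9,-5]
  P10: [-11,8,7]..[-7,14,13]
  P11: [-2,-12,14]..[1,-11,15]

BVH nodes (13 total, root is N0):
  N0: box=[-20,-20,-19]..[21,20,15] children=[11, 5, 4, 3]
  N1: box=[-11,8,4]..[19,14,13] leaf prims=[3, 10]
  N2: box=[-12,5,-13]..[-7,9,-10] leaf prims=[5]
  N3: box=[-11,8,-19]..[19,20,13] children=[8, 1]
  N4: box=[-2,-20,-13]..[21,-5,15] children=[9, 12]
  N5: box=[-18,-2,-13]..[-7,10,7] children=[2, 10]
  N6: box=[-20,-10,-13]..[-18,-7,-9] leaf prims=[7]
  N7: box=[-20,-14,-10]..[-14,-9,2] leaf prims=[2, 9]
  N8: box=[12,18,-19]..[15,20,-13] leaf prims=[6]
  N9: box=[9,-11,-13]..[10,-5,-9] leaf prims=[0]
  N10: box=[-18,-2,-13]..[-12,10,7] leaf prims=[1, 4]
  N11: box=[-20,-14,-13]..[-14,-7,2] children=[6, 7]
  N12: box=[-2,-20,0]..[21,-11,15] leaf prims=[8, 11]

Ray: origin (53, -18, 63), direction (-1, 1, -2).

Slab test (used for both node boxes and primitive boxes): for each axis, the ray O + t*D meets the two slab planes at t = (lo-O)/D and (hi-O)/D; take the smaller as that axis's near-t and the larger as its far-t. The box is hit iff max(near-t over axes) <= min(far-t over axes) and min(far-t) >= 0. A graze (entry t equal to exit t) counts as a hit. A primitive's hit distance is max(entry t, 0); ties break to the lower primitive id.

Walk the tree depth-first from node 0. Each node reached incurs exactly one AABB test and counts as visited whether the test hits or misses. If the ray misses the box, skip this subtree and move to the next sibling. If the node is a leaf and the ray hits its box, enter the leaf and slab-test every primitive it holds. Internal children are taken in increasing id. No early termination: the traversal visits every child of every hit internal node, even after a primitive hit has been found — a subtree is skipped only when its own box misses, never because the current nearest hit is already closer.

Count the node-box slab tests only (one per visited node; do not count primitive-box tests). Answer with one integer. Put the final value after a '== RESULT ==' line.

Trace the traversal:
N0 x:[32,73] y:[-2,38] z:[24,41] -> hit [32,38], descend [3, 4, 5, 11]
  N3 x:[34,64] y:[26,38] z:[25,41] -> hit [34,38], descend [1, 8]
    N1 x:[34,64] y:[26,32] z:[25,59/2] -> miss, prune
    N8 x:[38,41] y:[36,38] z:[38,41] -> hit [38,38] leaf, test {P6@t=38}
  N4 x:[32,55] y:[-2,13] z:[24,38] -> miss, prune
  N5 x:[60,71] y:[16,28] z:[28,38] -> miss, prune
  N11 x:[67,73] y:[4,11] z:[61/2,38] -> miss, prune

Visited [0, 3, 1, 8, 4, 5, 11]. Tests: 7 box, 1 leaf. Nearest: P6.

== RESULT ==
7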